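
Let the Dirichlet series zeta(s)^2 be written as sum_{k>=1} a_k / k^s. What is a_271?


The Dirichlet convolution of the constant function 1 with itself gives (1 * 1)(k) = sum_{d | k} 1 = d(k), the number of positive divisors of k.
Since zeta(s) = sum_{k>=1} 1/k^s, we have zeta(s)^2 = sum_{k>=1} d(k)/k^s, so a_k = d(k).
For k = 271: the divisors are 1, 271.
Count = 2.

2


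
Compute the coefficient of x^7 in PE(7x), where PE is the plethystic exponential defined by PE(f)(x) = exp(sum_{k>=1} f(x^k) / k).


With f(x) = 7x, the exponent is sum_{k>=1} 7 x^k / k = 7 * (-ln(1 - x)). Exponentiating:
PE(7x) = exp(-7 ln(1 - x)) = 1/(1 - x)^7.
By the negative binomial expansion, [x^n] 1/(1 - x)^7 = C(n + 6, 6).
For n = 7: C(13, 6) = 1716.

1716


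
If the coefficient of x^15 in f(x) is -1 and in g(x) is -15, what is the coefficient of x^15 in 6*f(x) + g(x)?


Scalar multiplication scales coefficients: 6 * -1 = -6.
Then add the g coefficient: -6 + -15
= -21

-21


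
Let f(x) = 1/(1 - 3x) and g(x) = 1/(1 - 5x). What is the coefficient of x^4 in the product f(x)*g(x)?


The coefficient of x^n in f*g is the Cauchy product: sum_{k=0}^{n} a^k * b^(n-k).
With a=3, b=5, n=4:
sum_{k=0}^{4} 3^k * 5^(4-k)
= 1441

1441


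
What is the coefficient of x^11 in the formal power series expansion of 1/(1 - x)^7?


The expansion 1/(1 - x)^r = sum_{k>=0} C(k + r - 1, r - 1) x^k follows from the multiset / negative-binomial theorem (or from repeated differentiation of the geometric series).
For r = 7 and k = 11:
C(17, 6) = 355687428096000 / (720 * 39916800) = 12376.

12376


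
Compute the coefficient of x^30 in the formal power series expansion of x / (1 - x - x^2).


Let f(x) = sum_{k>=0} a_k x^k. Multiplying f(x) * (1 - x - x^2) = x and matching coefficients gives a_0 = 0, a_1 = 1, and a_k = a_{k-1} + a_{k-2} for k >= 2. These are the Fibonacci numbers F_k.
Iterating from F_0 = 0, F_1 = 1:
F_0=0, F_1=1, F_2=1, F_3=2, F_4=3, F_5=5, F_6=8, F_7=13, F_8=21, F_9=34, ...
F_30 = 832040.

832040


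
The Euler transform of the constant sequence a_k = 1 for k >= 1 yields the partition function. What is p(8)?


The Euler transform converts the sequence a_k = 1 into the number of integer partitions.
Using the recurrence or dynamic programming:
p(8) = 22

22


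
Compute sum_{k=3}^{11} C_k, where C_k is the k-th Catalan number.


C_3 through C_11: 5, 14, 42, 132, 429, 1430, 4862, 16796, 58786
Sum = 5 + 14 + 42 + 132 + 429 + 1430 + 4862 + 16796 + 58786
= 82496

82496


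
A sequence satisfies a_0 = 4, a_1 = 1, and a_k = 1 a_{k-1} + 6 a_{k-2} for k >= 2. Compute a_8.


The characteristic equation is t^2 - 1 t - 6 = 0, with roots r_1 = 3 and r_2 = -2 (so c_1 = r_1 + r_2, c_2 = -r_1 r_2 as required).
One can use the closed form a_n = A r_1^n + B r_2^n, but direct iteration is more reliable:
a_0 = 4, a_1 = 1, a_2 = 25, a_3 = 31, a_4 = 181, a_5 = 367, a_6 = 1453, a_7 = 3655, a_8 = 12373.
So a_8 = 12373.

12373


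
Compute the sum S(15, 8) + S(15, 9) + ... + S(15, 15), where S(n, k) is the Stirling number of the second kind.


By definition, S(n, k) counts partitions of an n-set into exactly k nonempty blocks.
Computing row n = 15 for k = 8..15:
S(15, k): 216627840, 67128490, 12662650, 1479478, 106470, 4550, 105, 1
Sum = 298009584.

298009584


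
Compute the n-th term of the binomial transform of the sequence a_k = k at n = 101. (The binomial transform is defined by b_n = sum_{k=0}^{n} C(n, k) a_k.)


With a_k = k, b_n = sum_{k=0}^{n} C(n, k) k. Using k * C(n, k) = n * C(n-1, k-1) gives b_n = n * sum_{k>=1} C(n-1, k-1) = n * 2^(n-1).
For n = 101: 101 * 2^100 = 101 * 1267650600228229401496703205376 = 128032710623051169551167023742976.

128032710623051169551167023742976


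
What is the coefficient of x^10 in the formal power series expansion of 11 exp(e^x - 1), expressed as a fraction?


exp(e^x - 1) is the exponential generating function for the Bell numbers Bell_k: exp(e^x - 1) = sum_{k>=0} Bell_k x^k / k!.
So the coefficient of x^10 in 11 exp(e^x - 1) is 11 Bell_10 / 10!.
Computing: Bell_10 = 115975 and 10! = 3628800, giving
11 * 115975/3628800 = 51029/145152.

51029/145152


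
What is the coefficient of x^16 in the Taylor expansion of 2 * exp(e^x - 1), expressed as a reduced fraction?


exp(e^x - 1) = sum_{k>=0} Bell_k x^k / k!, where Bell_k is the k-th Bell number.
So the coefficient of x^16 is 2 * Bell_16 / 16!.
Computing: Bell_16 = 10480142147 and 16! = 20922789888000, giving
2 * 10480142147/20922789888000 = 10480142147/10461394944000.

10480142147/10461394944000


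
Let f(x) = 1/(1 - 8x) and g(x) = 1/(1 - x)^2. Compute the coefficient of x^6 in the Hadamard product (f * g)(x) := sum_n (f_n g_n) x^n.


f has coefficients f_k = 8^k. For g = 1/(1 - x)^2 the coefficient is g_k = C(k + 1, 1) = k + 1. The Hadamard coefficient is (f * g)_k = 8^k * (k + 1).
For k = 6: 8^6 * 7 = 262144 * 7 = 1835008.

1835008


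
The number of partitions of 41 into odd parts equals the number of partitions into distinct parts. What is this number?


Computing partitions of 41 into odd parts (1, 3, 5, ...):
Using the generating function prod_{k>=0} 1/(1-x^(2k+1)),
the count is 1260

1260


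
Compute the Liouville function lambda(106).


The Liouville function is lambda(k) = (-1)^Omega(k), where Omega(k) counts the prime factors of k with multiplicity.
Factoring: 106 = 2 * 53, so Omega(106) = 2.
lambda(106) = (-1)^2 = 1.

1


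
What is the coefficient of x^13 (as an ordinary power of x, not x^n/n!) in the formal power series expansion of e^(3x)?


The exponential series is e^y = sum_{k>=0} y^k / k!. Substituting y = 3x gives
e^(3x) = sum_{k>=0} 3^k x^k / k!.
So the coefficient of x^n is a^n/n! with a = 3, n = 13:
3^13 / 13! = 1594323/6227020800 = 6561/25625600

6561/25625600


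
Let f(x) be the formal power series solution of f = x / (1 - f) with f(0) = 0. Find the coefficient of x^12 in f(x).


Apply Lagrange inversion: f = x * phi(f) with phi(t) = 1/(1 - t), so
[x^n] f = (1/n) [t^(n-1)] phi(t)^n = (1/n) [t^(n-1)] (1 - t)^(-n) = (1/n) C(2n - 2, n - 1) = C_{n-1}.
For n = 12: C_11 = C(22, 11) / 12 = 705432/12 = 58786 = 58786.

58786


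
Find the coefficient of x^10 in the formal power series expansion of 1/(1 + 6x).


Write 1/(1 + c x) = 1/(1 - (-c) x) and apply the geometric-series identity
1/(1 - y) = sum_{k>=0} y^k to get 1/(1 + c x) = sum_{k>=0} (-c)^k x^k.
So the coefficient of x^k is (-c)^k = (-1)^k * c^k.
Here c = 6 and k = 10:
(-6)^10 = 1 * 60466176 = 60466176

60466176


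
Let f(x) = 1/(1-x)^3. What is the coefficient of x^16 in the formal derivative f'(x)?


Differentiate: d/dx [ 1/(1-x)^r ] = r / (1-x)^(r+1).
Here r = 3, so f'(x) = 3 / (1-x)^4.
The expansion of 1/(1-x)^(r+1) has coefficient of x^n equal to C(n+r, r).
So the coefficient of x^16 in f'(x) is
3 * C(19, 3) = 3 * 969 = 2907

2907


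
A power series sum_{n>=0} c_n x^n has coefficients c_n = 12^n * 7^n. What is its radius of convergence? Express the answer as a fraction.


By the root test (Cauchy-Hadamard), the radius is R = 1 / limsup_n |c_n|^(1/n).
Here |c_n|^(1/n) = (12^n * 7^n)^(1/n) = 12 * 7 = 84 for all n.
So R = 1/84 = 1/84.

1/84


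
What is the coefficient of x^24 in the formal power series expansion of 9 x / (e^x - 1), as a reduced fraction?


The exponential generating function for Bernoulli numbers is
x / (e^x - 1) = sum_{k>=0} B_k x^k / k!.
So the coefficient of x^24 in 9 x / (e^x - 1) is 9 B_24 / 24!.
Computing: B_24 = -236364091/2730, 24! = 620448401733239439360000, giving
9 * -236364091/2730 / 620448401733239439360000 = -236364091/188202681859082629939200000.

-236364091/188202681859082629939200000


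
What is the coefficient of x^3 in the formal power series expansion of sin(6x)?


The Maclaurin series is sin(t) = sum_{k>=0} (-1)^k t^(2k+1) / (2k+1)!, so substituting t = 6x, only odd powers of x are nonzero, with coefficient of x^(2k+1) equal to (-1)^k 6^(2k+1) / (2k+1)!.
Write 3 = 2*1 + 1, giving the coefficient (-1)^1 * 6^3 / 3! = -216/6 = -36.

-36


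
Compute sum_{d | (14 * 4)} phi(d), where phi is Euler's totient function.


First, 14 * 4 = 56. One classical identity is sum_{d | n} phi(d) = n (each k in [1, n] has a unique gcd with n, and among the k's with gcd(k, n) = n/d there are phi(d) of them). So the sum equals 56. We also verify directly:
Divisors of 56: 1, 2, 4, 7, 8, 14, 28, 56.
phi values: 1, 1, 2, 6, 4, 6, 12, 24.
Sum = 56.

56


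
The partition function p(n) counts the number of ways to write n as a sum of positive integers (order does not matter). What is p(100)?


Using the generating function prod_{k>=1} 1/(1-x^k), we compute p(100).
By dynamic programming over parts 1 through 100:
p(100) = 190569292

190569292


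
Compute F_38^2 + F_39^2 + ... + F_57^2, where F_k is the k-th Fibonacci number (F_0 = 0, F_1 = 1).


There is a standard identity sum_{k=0}^{N} F_k^2 = F_N * F_{N+1} (proved inductively from the telescoping relation F_k^2 = F_k F_{k+1} - F_{k-1} F_k). Then
sum_{k=38}^{57} F_k^2 = F_57 F_58 - F_37 F_38.
Computing: F_57 = 365435296162, F_58 = 591286729879, F_37 = 24157817, F_38 = 39088169.
Sum = 365435296162 * 591286729879 - 24157817 * 39088169 = 216077040305708025857325.

216077040305708025857325


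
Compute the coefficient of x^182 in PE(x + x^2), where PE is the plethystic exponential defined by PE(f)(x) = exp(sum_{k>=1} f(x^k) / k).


With f(x) = x + x^2, the exponent is sum_{k>=1} (x^k + x^(2k)) / k = -ln(1 - x) - ln(1 - x^2). Exponentiating:
PE(x + x^2) = 1 / ((1 - x)(1 - x^2)).
This is the generating function for partitions of n into parts of size 1 or 2. The number of 2's can be any j in 0..91, and the rest are 1's, so
[x^182] = floor(182/2) + 1 = 92.

92


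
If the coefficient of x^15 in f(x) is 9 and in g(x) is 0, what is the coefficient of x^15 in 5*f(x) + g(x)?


Scalar multiplication scales coefficients: 5 * 9 = 45.
Then add the g coefficient: 45 + 0
= 45

45


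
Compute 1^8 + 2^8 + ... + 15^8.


This power sum has a closed form given by Faulhaber's formula
sum_{k=1}^{m} k^p = (1 / (p + 1)) * sum_{j=0}^{p} C(p + 1, j) B_j m^(p + 1 - j),
but for small m direct computation is fastest:
1 + 256 + 6561 + 65536 + 390625 + 1679616 + 5764801 + 16777216 + 43046721 + 100000000 + 214358881 + 429981696 + 815730721 + 1475789056 + 2562890625 = 5666482312.

5666482312


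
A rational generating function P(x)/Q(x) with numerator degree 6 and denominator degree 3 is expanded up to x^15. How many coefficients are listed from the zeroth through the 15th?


Expanding up to x^15 gives the coefficients for x^0, x^1, ..., x^15.
That is 15 + 1 = 16 coefficients in total.

16


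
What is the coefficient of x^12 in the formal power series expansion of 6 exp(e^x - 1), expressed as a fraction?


exp(e^x - 1) is the exponential generating function for the Bell numbers Bell_k: exp(e^x - 1) = sum_{k>=0} Bell_k x^k / k!.
So the coefficient of x^12 in 6 exp(e^x - 1) is 6 Bell_12 / 12!.
Computing: Bell_12 = 4213597 and 12! = 479001600, giving
6 * 4213597/479001600 = 4213597/79833600.

4213597/79833600


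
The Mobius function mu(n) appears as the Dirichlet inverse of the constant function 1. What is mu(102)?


102 = 2 * 3 * 17 (all distinct primes).
mu(102) = (-1)^3 = -1

-1


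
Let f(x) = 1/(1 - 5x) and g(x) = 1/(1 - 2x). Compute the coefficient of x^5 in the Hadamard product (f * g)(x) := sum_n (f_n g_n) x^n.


f has coefficients f_k = 5^k and g has coefficients g_k = 2^k, so the Hadamard product has coefficient (f*g)_k = 5^k * 2^k = 10^k.
For k = 5: 10^5 = 100000.

100000


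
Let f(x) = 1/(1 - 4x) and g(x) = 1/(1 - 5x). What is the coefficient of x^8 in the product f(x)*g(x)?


The coefficient of x^n in f*g is the Cauchy product: sum_{k=0}^{n} a^k * b^(n-k).
With a=4, b=5, n=8:
sum_{k=0}^{8} 4^k * 5^(8-k)
= 1690981

1690981


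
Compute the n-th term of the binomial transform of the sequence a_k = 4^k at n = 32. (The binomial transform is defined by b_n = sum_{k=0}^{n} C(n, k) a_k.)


With a_k = 4^k, b_n = sum_{k=0}^{n} C(n, k) 4^k = (1 + 4)^n by the binomial theorem.
For n = 32: (1 + 4)^32 = 5^32 = 23283064365386962890625.

23283064365386962890625


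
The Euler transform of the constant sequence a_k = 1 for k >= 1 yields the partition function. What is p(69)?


The Euler transform converts the sequence a_k = 1 into the number of integer partitions.
Using the recurrence or dynamic programming:
p(69) = 3554345

3554345


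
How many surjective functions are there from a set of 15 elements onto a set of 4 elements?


By inclusion-exclusion on which target elements are missed, the number of surjections from an n-set onto a k-set is
surj(n, k) = sum_{j=0}^{k} (-1)^j C(k, j) (k - j)^n.
Equivalently surj(n, k) = k! * S(n, k), where S(n, k) is the Stirling number of the second kind.
For n = 15, k = 4:
S(15, 4) = 42355950, so
surj = 4! * 42355950 = 24 * 42355950 = 1016542800.

1016542800


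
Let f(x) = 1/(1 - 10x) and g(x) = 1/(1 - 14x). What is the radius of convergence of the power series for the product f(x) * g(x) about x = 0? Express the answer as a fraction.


The radius of 1/(1 - 10x) is 1/10 (nearest singularity at x = 1/10), and the radius of 1/(1 - 14x) is 1/14.
The product f(x)*g(x) = 1/((1 - 10x)(1 - 14x)) has singularities at both 1/10 and 1/14, so its radius of convergence is the distance to the nearest one:
min(1/10, 1/14) = 1/14.

1/14


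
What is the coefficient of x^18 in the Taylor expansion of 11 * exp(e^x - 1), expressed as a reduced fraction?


exp(e^x - 1) = sum_{k>=0} Bell_k x^k / k!, where Bell_k is the k-th Bell number.
So the coefficient of x^18 is 11 * Bell_18 / 18!.
Computing: Bell_18 = 682076806159 and 18! = 6402373705728000, giving
11 * 682076806159/6402373705728000 = 97439543737/83147710464000.

97439543737/83147710464000


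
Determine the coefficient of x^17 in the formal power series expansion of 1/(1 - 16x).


The geometric series identity gives 1/(1 - c x) = sum_{k>=0} c^k x^k, so the coefficient of x^k is c^k.
Here c = 16 and k = 17.
Computing: 16^17 = 295147905179352825856

295147905179352825856


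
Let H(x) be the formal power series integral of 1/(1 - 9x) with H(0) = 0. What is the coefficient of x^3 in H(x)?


1/(1 - 9x) = sum_{k>=0} 9^k x^k. Integrating termwise with H(0) = 0:
H(x) = sum_{k>=0} 9^k x^(k+1) / (k+1) = sum_{m>=1} 9^(m-1) x^m / m.
For m = 3: 9^2/3 = 81/3 = 27.

27


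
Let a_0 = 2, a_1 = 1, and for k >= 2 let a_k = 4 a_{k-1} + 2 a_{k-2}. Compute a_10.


Iterating the recurrence forward:
a_0 = 2
a_1 = 1
a_2 = 4*1 + 2*2 = 8
a_3 = 4*8 + 2*1 = 34
a_4 = 4*34 + 2*8 = 152
a_5 = 4*152 + 2*34 = 676
a_6 = 4*676 + 2*152 = 3008
a_7 = 4*3008 + 2*676 = 13384
a_8 = 4*13384 + 2*3008 = 59552
a_9 = 4*59552 + 2*13384 = 264976
a_10 = 4*264976 + 2*59552 = 1179008
So a_10 = 1179008.

1179008


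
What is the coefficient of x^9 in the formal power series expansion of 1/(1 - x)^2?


The expansion 1/(1 - x)^r = sum_{k>=0} C(k + r - 1, r - 1) x^k follows from the multiset / negative-binomial theorem (or from repeated differentiation of the geometric series).
For r = 2 and k = 9:
C(10, 1) = 3628800 / (1 * 362880) = 10.

10


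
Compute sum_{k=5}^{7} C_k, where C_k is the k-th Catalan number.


C_5 through C_7: 42, 132, 429
Sum = 42 + 132 + 429
= 603

603


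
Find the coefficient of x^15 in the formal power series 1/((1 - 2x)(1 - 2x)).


By partial fractions or Cauchy convolution:
The coefficient equals sum_{k=0}^{15} 2^k * 2^(15-k).
= 524288

524288


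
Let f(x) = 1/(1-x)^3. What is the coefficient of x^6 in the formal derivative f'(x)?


Differentiate: d/dx [ 1/(1-x)^r ] = r / (1-x)^(r+1).
Here r = 3, so f'(x) = 3 / (1-x)^4.
The expansion of 1/(1-x)^(r+1) has coefficient of x^n equal to C(n+r, r).
So the coefficient of x^6 in f'(x) is
3 * C(9, 3) = 3 * 84 = 252

252


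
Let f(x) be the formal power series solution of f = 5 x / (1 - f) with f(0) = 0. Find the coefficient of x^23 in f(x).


Apply Lagrange inversion: f = 5 x * phi(f) with phi(t) = 1/(1 - t), so
[x^n] f = 5^n * (1/n) [t^(n-1)] phi(t)^n = 5^n * (1/n) [t^(n-1)] (1 - t)^(-n) = 5^n * (1/n) C(2n - 2, n - 1) = 5^n * C_{n-1}.
For n = 23: C_22 = C(44, 22) / 23 = 2104098963720/23 = 91482563640.
With the 5^23 = 11920928955078125 factor, the coefficient is 11920928955078125 * 91482563640 = 1090557141780853271484375000.

1090557141780853271484375000


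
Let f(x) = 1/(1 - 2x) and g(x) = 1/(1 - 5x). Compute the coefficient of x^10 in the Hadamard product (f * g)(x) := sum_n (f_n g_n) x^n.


f has coefficients f_k = 2^k and g has coefficients g_k = 5^k, so the Hadamard product has coefficient (f*g)_k = 2^k * 5^k = 10^k.
For k = 10: 10^10 = 10000000000.

10000000000


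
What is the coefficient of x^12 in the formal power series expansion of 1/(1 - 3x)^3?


The general identity 1/(1 - c x)^r = sum_{k>=0} c^k C(k + r - 1, r - 1) x^k follows by substituting y = c x into 1/(1 - y)^r = sum_{k>=0} C(k + r - 1, r - 1) y^k.
For c = 3, r = 3, k = 12:
3^12 * C(14, 2) = 531441 * 91 = 48361131.

48361131


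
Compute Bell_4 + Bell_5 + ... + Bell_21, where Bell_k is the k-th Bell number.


Recall Bell_k counts set partitions of a k-set (with Bell_0 = 1 by convention).
Bell_4 through Bell_21: 15, 52, 203, 877, 4140, 21147, 115975, 678570, 4213597, 27644437, 190899322, 1382958545, 10480142147, 82864869804, 682076806159, 5832742205057, 51724158235372, 474869816156751
Sum = 15 + 52 + 203 + 877 + 4140 + 21147 + 115975 + 678570 + 4213597 + 27644437 + 190899322 + 1382958545 + 10480142147 + 82864869804 + 682076806159 + 5832742205057 + 51724158235372 + 474869816156751 = 533203744952170.

533203744952170


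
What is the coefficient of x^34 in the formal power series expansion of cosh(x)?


The Maclaurin series is cosh(t) = sum_{m>=0} t^(2m) / (2m)!, so substituting t = x, only even powers of x are nonzero, with coefficient of x^(2m) equal to 1 / (2m)!.
For x^34 the coefficient is 1/34! = 1/295232799039604140847618609643520000000 = 1/295232799039604140847618609643520000000.

1/295232799039604140847618609643520000000


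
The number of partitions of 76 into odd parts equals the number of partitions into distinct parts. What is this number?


Computing partitions of 76 into odd parts (1, 3, 5, ...):
Using the generating function prod_{k>=0} 1/(1-x^(2k+1)),
the count is 53250

53250


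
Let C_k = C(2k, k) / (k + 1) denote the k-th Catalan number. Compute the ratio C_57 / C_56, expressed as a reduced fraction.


Using C_k = (2k)! / (k! (k+1)!), the ratio C_{k+1}/C_k simplifies to
C_{k+1}/C_k = [(2k+2)! / ((k+1)! (k+2)!)] * [k! (k+1)! / (2k)!]
 = (2k+2)(2k+1) / ((k+1)(k+2)) = 2(2k+1) / (k+2).
For k = 56: 2(2*56 + 1) / (56 + 2) = 226/58 = 113/29.

113/29


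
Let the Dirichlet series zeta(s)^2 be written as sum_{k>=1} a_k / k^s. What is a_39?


The Dirichlet convolution of the constant function 1 with itself gives (1 * 1)(k) = sum_{d | k} 1 = d(k), the number of positive divisors of k.
Since zeta(s) = sum_{k>=1} 1/k^s, we have zeta(s)^2 = sum_{k>=1} d(k)/k^s, so a_k = d(k).
For k = 39: the divisors are 1, 3, 13, 39.
Count = 4.

4


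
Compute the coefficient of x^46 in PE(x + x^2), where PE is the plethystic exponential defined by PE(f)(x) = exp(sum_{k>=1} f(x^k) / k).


With f(x) = x + x^2, the exponent is sum_{k>=1} (x^k + x^(2k)) / k = -ln(1 - x) - ln(1 - x^2). Exponentiating:
PE(x + x^2) = 1 / ((1 - x)(1 - x^2)).
This is the generating function for partitions of n into parts of size 1 or 2. The number of 2's can be any j in 0..23, and the rest are 1's, so
[x^46] = floor(46/2) + 1 = 24.

24


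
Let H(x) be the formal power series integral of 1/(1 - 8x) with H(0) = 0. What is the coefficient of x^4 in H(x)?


1/(1 - 8x) = sum_{k>=0} 8^k x^k. Integrating termwise with H(0) = 0:
H(x) = sum_{k>=0} 8^k x^(k+1) / (k+1) = sum_{m>=1} 8^(m-1) x^m / m.
For m = 4: 8^3/4 = 512/4 = 128.

128


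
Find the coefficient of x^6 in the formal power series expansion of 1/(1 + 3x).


Write 1/(1 + c x) = 1/(1 - (-c) x) and apply the geometric-series identity
1/(1 - y) = sum_{k>=0} y^k to get 1/(1 + c x) = sum_{k>=0} (-c)^k x^k.
So the coefficient of x^k is (-c)^k = (-1)^k * c^k.
Here c = 3 and k = 6:
(-3)^6 = 1 * 729 = 729

729


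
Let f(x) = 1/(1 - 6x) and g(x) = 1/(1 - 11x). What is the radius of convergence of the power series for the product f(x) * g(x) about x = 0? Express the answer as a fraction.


The radius of 1/(1 - 6x) is 1/6 (nearest singularity at x = 1/6), and the radius of 1/(1 - 11x) is 1/11.
The product f(x)*g(x) = 1/((1 - 6x)(1 - 11x)) has singularities at both 1/6 and 1/11, so its radius of convergence is the distance to the nearest one:
min(1/6, 1/11) = 1/11.

1/11


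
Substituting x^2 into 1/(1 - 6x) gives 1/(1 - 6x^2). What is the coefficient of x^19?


Since 1/(1 - 6x^2) only has even powers of x,
the coefficient of x^19 (odd) is 0.

0


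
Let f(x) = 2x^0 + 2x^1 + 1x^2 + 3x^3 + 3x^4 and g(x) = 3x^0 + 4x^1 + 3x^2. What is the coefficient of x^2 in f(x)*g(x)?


Cauchy product at x^2:
2*3 + 2*4 + 1*3
= 17

17


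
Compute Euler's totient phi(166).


phi(n) counts integers in [1, n] coprime to n. Using the multiplicative formula phi(n) = n * prod_{p | n} (1 - 1/p):
166 = 2 * 83, so
phi(166) = 166 * (1 - 1/2) * (1 - 1/83) = 82.

82


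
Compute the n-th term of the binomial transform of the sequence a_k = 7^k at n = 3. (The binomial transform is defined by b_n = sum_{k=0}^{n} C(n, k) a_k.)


With a_k = 7^k, b_n = sum_{k=0}^{n} C(n, k) 7^k = (1 + 7)^n by the binomial theorem.
For n = 3: (1 + 7)^3 = 8^3 = 512.

512


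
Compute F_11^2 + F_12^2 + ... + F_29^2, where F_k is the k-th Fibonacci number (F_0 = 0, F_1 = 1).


There is a standard identity sum_{k=0}^{N} F_k^2 = F_N * F_{N+1} (proved inductively from the telescoping relation F_k^2 = F_k F_{k+1} - F_{k-1} F_k). Then
sum_{k=11}^{29} F_k^2 = F_29 F_30 - F_10 F_11.
Computing: F_29 = 514229, F_30 = 832040, F_10 = 55, F_11 = 89.
Sum = 514229 * 832040 - 55 * 89 = 427859092265.

427859092265


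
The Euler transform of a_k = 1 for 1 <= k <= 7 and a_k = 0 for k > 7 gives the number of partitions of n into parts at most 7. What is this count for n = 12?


Partitions of 12 into parts at most 7:
Using generating function (1-x)^(-1)(1-x^2)^(-1)...(1-x^7)^(-1),
the coefficient of x^12 = 65

65


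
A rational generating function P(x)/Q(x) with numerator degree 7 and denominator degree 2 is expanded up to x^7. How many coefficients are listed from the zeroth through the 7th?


Expanding up to x^7 gives the coefficients for x^0, x^1, ..., x^7.
That is 7 + 1 = 8 coefficients in total.

8


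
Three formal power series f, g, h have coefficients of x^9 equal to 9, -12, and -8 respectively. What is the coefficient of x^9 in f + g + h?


Series addition is componentwise:
9 + -12 + -8
= -11

-11


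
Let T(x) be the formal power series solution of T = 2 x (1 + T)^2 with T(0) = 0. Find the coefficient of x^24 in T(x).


Apply the Lagrange inversion formula: if T = 2 x * phi(T) with phi(t) = (1 + t)^2, then [x^n] T = 2^n * (1/n) [t^(n-1)] phi(t)^n = 2^n * (1/n) [t^(n-1)] (1 + t)^(2n) = 2^n * (1/n) C(2n, n-1).
Using the identity C(2n, n-1) = C(2n, n) * n / (n+1), the unscaled factor equals C(2n, n) / (n+1) = C_n, the n-th Catalan number.
For n = 24: C_24 = C(48, 24) / 25 = 32247603683100/25 = 1289904147324.
With the 2^24 = 16777216 factor, the coefficient is 16777216 * 1289904147324 = 21641000498950569984.

21641000498950569984


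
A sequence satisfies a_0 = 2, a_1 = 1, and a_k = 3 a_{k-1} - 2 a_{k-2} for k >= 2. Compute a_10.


The characteristic equation is t^2 - 3 t + 2 = 0, with roots r_1 = 2 and r_2 = 1 (so c_1 = r_1 + r_2, c_2 = -r_1 r_2 as required).
One can use the closed form a_n = A r_1^n + B r_2^n, but direct iteration is more reliable:
a_0 = 2, a_1 = 1, a_2 = -1, a_3 = -5, a_4 = -13, a_5 = -29, a_6 = -61, a_7 = -125, a_8 = -253, a_9 = -509, a_10 = -1021.
So a_10 = -1021.

-1021


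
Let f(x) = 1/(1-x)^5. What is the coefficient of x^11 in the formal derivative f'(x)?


Differentiate: d/dx [ 1/(1-x)^r ] = r / (1-x)^(r+1).
Here r = 5, so f'(x) = 5 / (1-x)^6.
The expansion of 1/(1-x)^(r+1) has coefficient of x^n equal to C(n+r, r).
So the coefficient of x^11 in f'(x) is
5 * C(16, 5) = 5 * 4368 = 21840

21840


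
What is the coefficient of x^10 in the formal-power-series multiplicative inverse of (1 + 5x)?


The inverse is 1/(1 + 5x). Apply the geometric identity 1/(1 - y) = sum_{k>=0} y^k with y = -5x:
1/(1 + 5x) = sum_{k>=0} (-5)^k x^k.
So the coefficient of x^10 is (-5)^10 = 9765625.

9765625


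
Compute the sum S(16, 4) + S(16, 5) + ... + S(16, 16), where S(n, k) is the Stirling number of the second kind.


By definition, S(n, k) counts partitions of an n-set into exactly k nonempty blocks.
Computing row n = 16 for k = 4..16:
S(16, k): 171798901, 1096190550, 2734926558, 3281882604, 2141764053, 820784250, 193754990, 28936908, 2757118, 165620, 6020, 120, 1
Sum = 10472967693.

10472967693


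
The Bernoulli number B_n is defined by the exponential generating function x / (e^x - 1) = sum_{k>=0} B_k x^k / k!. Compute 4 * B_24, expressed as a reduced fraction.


Bernoulli numbers can also be computed recursively via B_0 = 1 and sum_{j=0}^{m} C(m+1, j) B_j = 0 for m >= 1. Odd-index Bernoulli numbers vanish for k >= 3.
Computing B_24 = -236364091/2730, so 4 * B_24 = 4 * -236364091/2730 = -472728182/1365.

-472728182/1365


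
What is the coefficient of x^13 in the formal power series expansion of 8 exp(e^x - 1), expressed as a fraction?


exp(e^x - 1) is the exponential generating function for the Bell numbers Bell_k: exp(e^x - 1) = sum_{k>=0} Bell_k x^k / k!.
So the coefficient of x^13 in 8 exp(e^x - 1) is 8 Bell_13 / 13!.
Computing: Bell_13 = 27644437 and 13! = 6227020800, giving
8 * 27644437/6227020800 = 27644437/778377600.

27644437/778377600


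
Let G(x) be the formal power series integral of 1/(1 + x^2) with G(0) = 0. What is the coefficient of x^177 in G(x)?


1/(1 + x^2) = sum_{j>=0} (-1)^j x^(2j). Integrating termwise with G(0) = 0:
G(x) = sum_{j>=0} (-1)^j x^(2j+1) / (2j+1) = arctan(x).
Only odd powers are nonzero. For x^177 write 177 = 2*88 + 1, giving
(-1)^88 / 177 = 1/177 = 1/177.

1/177


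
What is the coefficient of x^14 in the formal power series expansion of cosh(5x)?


The Maclaurin series is cosh(t) = sum_{m>=0} t^(2m) / (2m)!, so substituting t = 5x, only even powers of x are nonzero, with coefficient of x^(2m) equal to 5^(2m) / (2m)!.
For x^14 the coefficient is 5^14/14! = 6103515625/87178291200 = 244140625/3487131648.

244140625/3487131648


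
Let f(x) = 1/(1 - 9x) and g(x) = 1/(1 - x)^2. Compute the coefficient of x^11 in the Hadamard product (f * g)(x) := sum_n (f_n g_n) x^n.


f has coefficients f_k = 9^k. For g = 1/(1 - x)^2 the coefficient is g_k = C(k + 1, 1) = k + 1. The Hadamard coefficient is (f * g)_k = 9^k * (k + 1).
For k = 11: 9^11 * 12 = 31381059609 * 12 = 376572715308.

376572715308


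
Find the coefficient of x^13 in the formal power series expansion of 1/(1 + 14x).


Write 1/(1 + c x) = 1/(1 - (-c) x) and apply the geometric-series identity
1/(1 - y) = sum_{k>=0} y^k to get 1/(1 + c x) = sum_{k>=0} (-c)^k x^k.
So the coefficient of x^k is (-c)^k = (-1)^k * c^k.
Here c = 14 and k = 13:
(-14)^13 = -1 * 793714773254144 = -793714773254144

-793714773254144


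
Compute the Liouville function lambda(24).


The Liouville function is lambda(k) = (-1)^Omega(k), where Omega(k) counts the prime factors of k with multiplicity.
Factoring: 24 = 2 * 2 * 2 * 3, so Omega(24) = 4.
lambda(24) = (-1)^4 = 1.

1


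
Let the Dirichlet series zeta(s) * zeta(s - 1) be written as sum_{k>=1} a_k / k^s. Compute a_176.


Convolution gives a_k = sum_{d | k} d * 1 = sum_{d | k} d = sigma(k), the sum of positive divisors of k.
For k = 176, the divisors are 1, 2, 4, 8, 11, 16, 22, 44, 88, 176, so
sigma(176) = 1 + 2 + 4 + 8 + 11 + 16 + 22 + 44 + 88 + 176 = 372.

372


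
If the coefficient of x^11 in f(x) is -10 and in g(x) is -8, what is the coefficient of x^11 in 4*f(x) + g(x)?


Scalar multiplication scales coefficients: 4 * -10 = -40.
Then add the g coefficient: -40 + -8
= -48

-48


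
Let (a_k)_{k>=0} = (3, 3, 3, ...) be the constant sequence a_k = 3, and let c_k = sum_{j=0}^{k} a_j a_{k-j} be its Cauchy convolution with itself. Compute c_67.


Since a_j = 3 for all j >= 0, the convolution sum becomes
c_k = sum_{j=0}^{k} 3 * 3 = 9 * (k + 1).
Equivalently, the generating function of (a_k) is 3/(1 - x) and its square is 9/(1 - x)^2 = sum_{k>=0} 9(k + 1) x^k.
For k = 67: 9 * 68 = 612.

612


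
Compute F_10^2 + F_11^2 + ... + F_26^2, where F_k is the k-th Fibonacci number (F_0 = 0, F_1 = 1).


There is a standard identity sum_{k=0}^{N} F_k^2 = F_N * F_{N+1} (proved inductively from the telescoping relation F_k^2 = F_k F_{k+1} - F_{k-1} F_k). Then
sum_{k=10}^{26} F_k^2 = F_26 F_27 - F_9 F_10.
Computing: F_26 = 121393, F_27 = 196418, F_9 = 34, F_10 = 55.
Sum = 121393 * 196418 - 34 * 55 = 23843768404.

23843768404


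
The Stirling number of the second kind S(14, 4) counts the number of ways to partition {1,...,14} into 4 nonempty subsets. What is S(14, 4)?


Using the explicit formula S(n,k) = (1/k!) sum_{j=0}^{k} (-1)^(k-j) C(k,j) j^n:
S(14, 4) = 10391745
Equivalently, S(n,k) is n! times the coefficient of x^n in the EGF (e^x - 1)^k / k!.

10391745


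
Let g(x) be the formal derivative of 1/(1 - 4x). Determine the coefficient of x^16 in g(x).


Differentiate termwise: d/dx sum_{k>=0} 4^k x^k = sum_{k>=1} k 4^k x^(k-1) = sum_{j>=0} (j+1) 4^(j+1) x^j.
Equivalently, d/dx [1/(1 - 4x)] = 4/(1 - 4x)^2.
For j = 16: 17 * 4^17 = 17 * 17179869184 = 292057776128.

292057776128


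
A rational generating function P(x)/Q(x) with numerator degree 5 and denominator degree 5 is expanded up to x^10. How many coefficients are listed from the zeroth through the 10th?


Expanding up to x^10 gives the coefficients for x^0, x^1, ..., x^10.
That is 10 + 1 = 11 coefficients in total.

11


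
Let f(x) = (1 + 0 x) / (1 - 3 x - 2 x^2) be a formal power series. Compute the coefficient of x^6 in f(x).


Write f(x) = sum_{k>=0} a_k x^k. Multiplying both sides by 1 - 3 x - 2 x^2 gives
(1 - 3 x - 2 x^2) sum_{k>=0} a_k x^k = 1 + 0 x.
Matching coefficients:
 x^0: a_0 = 1
 x^1: a_1 - 3 a_0 = 0  =>  a_1 = 3*1 + 0 = 3
 x^k (k >= 2): a_k = 3 a_{k-1} + 2 a_{k-2}.
Iterating: a_2 = 11, a_3 = 39, a_4 = 139, a_5 = 495, a_6 = 1763.
So the coefficient of x^6 is 1763.

1763


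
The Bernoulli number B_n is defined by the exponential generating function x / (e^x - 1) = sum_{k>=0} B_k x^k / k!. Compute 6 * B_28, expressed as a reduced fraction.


Bernoulli numbers can also be computed recursively via B_0 = 1 and sum_{j=0}^{m} C(m+1, j) B_j = 0 for m >= 1. Odd-index Bernoulli numbers vanish for k >= 3.
Computing B_28 = -23749461029/870, so 6 * B_28 = 6 * -23749461029/870 = -23749461029/145.

-23749461029/145


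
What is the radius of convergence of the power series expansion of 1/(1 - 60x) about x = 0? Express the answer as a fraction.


Expanding 1/(1 - 60x) = sum_{k>=0} 60^k x^k, the series converges when |60x| < 1, i.e., |x| < 1/60.
So the radius of convergence is 1/60 = 1/60.

1/60


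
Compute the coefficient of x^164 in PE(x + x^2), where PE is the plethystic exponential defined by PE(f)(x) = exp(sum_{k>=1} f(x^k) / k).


With f(x) = x + x^2, the exponent is sum_{k>=1} (x^k + x^(2k)) / k = -ln(1 - x) - ln(1 - x^2). Exponentiating:
PE(x + x^2) = 1 / ((1 - x)(1 - x^2)).
This is the generating function for partitions of n into parts of size 1 or 2. The number of 2's can be any j in 0..82, and the rest are 1's, so
[x^164] = floor(164/2) + 1 = 83.

83


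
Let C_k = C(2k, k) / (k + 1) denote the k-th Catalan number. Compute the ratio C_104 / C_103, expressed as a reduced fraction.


Using C_k = (2k)! / (k! (k+1)!), the ratio C_{k+1}/C_k simplifies to
C_{k+1}/C_k = [(2k+2)! / ((k+1)! (k+2)!)] * [k! (k+1)! / (2k)!]
 = (2k+2)(2k+1) / ((k+1)(k+2)) = 2(2k+1) / (k+2).
For k = 103: 2(2*103 + 1) / (103 + 2) = 414/105 = 138/35.

138/35


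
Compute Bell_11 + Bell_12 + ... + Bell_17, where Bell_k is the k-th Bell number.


Recall Bell_k counts set partitions of a k-set (with Bell_0 = 1 by convention).
Bell_11 through Bell_17: 678570, 4213597, 27644437, 190899322, 1382958545, 10480142147, 82864869804
Sum = 678570 + 4213597 + 27644437 + 190899322 + 1382958545 + 10480142147 + 82864869804 = 94951406422.

94951406422


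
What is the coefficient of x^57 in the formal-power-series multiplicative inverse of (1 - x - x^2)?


Let the inverse be f(x) = sum_{k>=0} a_k x^k. From f(x) * (1 - x - x^2) = 1 and matching coefficients:
 x^0: a_0 = 1.
 x^1: a_1 - a_0 = 0, so a_1 = 1.
 x^k (k >= 2): a_k - a_{k-1} - a_{k-2} = 0, i.e. a_k = a_{k-1} + a_{k-2}.
This is the Fibonacci-type recurrence shifted so that a_0 = a_1 = 1.
Iterating: a_0=1, a_1=1, a_2=2, a_3=3, a_4=5, a_5=8, a_6=13, a_7=21, a_8=34, a_9=55, ...
a_57 = 591286729879.

591286729879


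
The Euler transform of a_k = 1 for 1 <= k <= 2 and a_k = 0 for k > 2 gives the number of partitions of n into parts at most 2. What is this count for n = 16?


Partitions of 16 into parts at most 2:
Using generating function (1-x)^(-1)(1-x^2)^(-1),
the coefficient of x^16 = 9

9


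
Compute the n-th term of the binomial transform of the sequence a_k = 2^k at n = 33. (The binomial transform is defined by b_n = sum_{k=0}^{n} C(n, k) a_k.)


With a_k = 2^k, b_n = sum_{k=0}^{n} C(n, k) 2^k = (1 + 2)^n by the binomial theorem.
For n = 33: (1 + 2)^33 = 3^33 = 5559060566555523.

5559060566555523


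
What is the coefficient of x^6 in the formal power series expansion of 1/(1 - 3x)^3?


The general identity 1/(1 - c x)^r = sum_{k>=0} c^k C(k + r - 1, r - 1) x^k follows by substituting y = c x into 1/(1 - y)^r = sum_{k>=0} C(k + r - 1, r - 1) y^k.
For c = 3, r = 3, k = 6:
3^6 * C(8, 2) = 729 * 28 = 20412.

20412


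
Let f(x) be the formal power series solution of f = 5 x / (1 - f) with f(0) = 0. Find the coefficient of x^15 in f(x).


Apply Lagrange inversion: f = 5 x * phi(f) with phi(t) = 1/(1 - t), so
[x^n] f = 5^n * (1/n) [t^(n-1)] phi(t)^n = 5^n * (1/n) [t^(n-1)] (1 - t)^(-n) = 5^n * (1/n) C(2n - 2, n - 1) = 5^n * C_{n-1}.
For n = 15: C_14 = C(28, 14) / 15 = 40116600/15 = 2674440.
With the 5^15 = 30517578125 factor, the coefficient is 30517578125 * 2674440 = 81617431640625000.

81617431640625000


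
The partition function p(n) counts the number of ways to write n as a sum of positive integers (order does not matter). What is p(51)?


Using the generating function prod_{k>=1} 1/(1-x^k), we compute p(51).
By dynamic programming over parts 1 through 51:
p(51) = 239943

239943


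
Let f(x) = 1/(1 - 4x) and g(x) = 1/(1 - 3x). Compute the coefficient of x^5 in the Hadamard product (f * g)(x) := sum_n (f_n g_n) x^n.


f has coefficients f_k = 4^k and g has coefficients g_k = 3^k, so the Hadamard product has coefficient (f*g)_k = 4^k * 3^k = 12^k.
For k = 5: 12^5 = 248832.

248832


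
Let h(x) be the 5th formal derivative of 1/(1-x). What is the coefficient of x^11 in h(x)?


Differentiating 5 times: d^5/dx^5 [1/(1-x)] = 5!/(1-x)^6.
The expansion 1/(1-x)^6 = sum_{k>=0} C(k+5, 5) x^k, so the coefficient of x^n in 5!/(1-x)^6 is 5! * C(n+5, 5).
For n = 11: 120 * C(16, 5) = 120 * 4368 = 524160

524160


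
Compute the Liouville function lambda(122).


The Liouville function is lambda(k) = (-1)^Omega(k), where Omega(k) counts the prime factors of k with multiplicity.
Factoring: 122 = 2 * 61, so Omega(122) = 2.
lambda(122) = (-1)^2 = 1.

1


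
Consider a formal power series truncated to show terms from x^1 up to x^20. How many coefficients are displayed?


From x^1 to x^20 inclusive, the count is 20 - 1 + 1 = 20.

20


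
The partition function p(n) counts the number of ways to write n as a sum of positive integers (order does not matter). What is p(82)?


Using the generating function prod_{k>=1} 1/(1-x^k), we compute p(82).
By dynamic programming over parts 1 through 82:
p(82) = 20506255

20506255


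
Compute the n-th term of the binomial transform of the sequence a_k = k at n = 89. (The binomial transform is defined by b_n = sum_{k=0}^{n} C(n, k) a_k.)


With a_k = k, b_n = sum_{k=0}^{n} C(n, k) k. Using k * C(n, k) = n * C(n-1, k-1) gives b_n = n * sum_{k>=1} C(n-1, k-1) = n * 2^(n-1).
For n = 89: 89 * 2^88 = 89 * 309485009821345068724781056 = 27544165874099711116505513984.

27544165874099711116505513984


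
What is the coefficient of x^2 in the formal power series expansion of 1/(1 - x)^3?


The expansion 1/(1 - x)^r = sum_{k>=0} C(k + r - 1, r - 1) x^k follows from the multiset / negative-binomial theorem (or from repeated differentiation of the geometric series).
For r = 3 and k = 2:
C(4, 2) = 24 / (2 * 2) = 6.

6


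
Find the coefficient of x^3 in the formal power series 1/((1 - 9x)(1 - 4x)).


By partial fractions or Cauchy convolution:
The coefficient equals sum_{k=0}^{3} 9^k * 4^(3-k).
= 1261

1261


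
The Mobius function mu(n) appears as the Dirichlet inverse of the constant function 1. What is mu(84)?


84 has a squared prime factor, so mu(84) = 0.
Factorization reveals a repeated prime.

0


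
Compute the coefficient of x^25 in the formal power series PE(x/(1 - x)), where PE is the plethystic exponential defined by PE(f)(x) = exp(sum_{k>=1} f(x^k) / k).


For f(x) = x/(1 - x) we have
sum_{k>=1} f(x^k) / k = sum_{k>=1} (1/k) * x^k / (1 - x^k) = sum_{k, m >= 1} x^(k m) / k,
which after exponentiating simplifies to
PE(x/(1 - x)) = prod_{k>=1} 1 / (1 - x^k).
This is the generating function for the partition function p(n), so the coefficient of x^25 is p(25).
Computing p(25) by dynamic programming over parts 1, 2, ..., 25: p(25) = 1958.

1958


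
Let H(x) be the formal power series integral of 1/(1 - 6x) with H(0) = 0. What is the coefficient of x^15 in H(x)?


1/(1 - 6x) = sum_{k>=0} 6^k x^k. Integrating termwise with H(0) = 0:
H(x) = sum_{k>=0} 6^k x^(k+1) / (k+1) = sum_{m>=1} 6^(m-1) x^m / m.
For m = 15: 6^14/15 = 78364164096/15 = 26121388032/5.

26121388032/5


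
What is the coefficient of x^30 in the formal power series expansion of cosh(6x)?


The Maclaurin series is cosh(t) = sum_{m>=0} t^(2m) / (2m)!, so substituting t = 6x, only even powers of x are nonzero, with coefficient of x^(2m) equal to 6^(2m) / (2m)!.
For x^30 the coefficient is 6^30/30! = 221073919720733357899776/265252859812191058636308480000000 = 688747536/826385373016328125.

688747536/826385373016328125


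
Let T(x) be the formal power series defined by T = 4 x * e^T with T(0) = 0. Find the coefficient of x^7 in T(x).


Apply the Lagrange inversion formula: if T = 4 x * phi(T) with phi(t) = e^t, then
[x^n] T = 4^n * (1/n) [t^(n-1)] phi(t)^n = 4^n * (1/n) [t^(n-1)] e^(n t) = 4^n * (1/n) * n^(n-1) / (n-1)! = 4^n * n^(n-1) / n!.
When c = 1 this is the Cayley count of rooted labeled trees on n vertices, divided by n!.
For n = 7: 4^7 * 7^6 / 7! = 16384 * 117649/5040 = 17210368/45.

17210368/45


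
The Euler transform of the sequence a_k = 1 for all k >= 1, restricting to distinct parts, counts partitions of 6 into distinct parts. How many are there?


Partitions of 6 into distinct parts can be computed via generating function.
Product (1+x)(1+x^2)(1+x^3)...
The coefficient of x^6 = 4

4


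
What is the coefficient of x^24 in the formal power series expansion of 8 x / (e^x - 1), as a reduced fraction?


The exponential generating function for Bernoulli numbers is
x / (e^x - 1) = sum_{k>=0} B_k x^k / k!.
So the coefficient of x^24 in 8 x / (e^x - 1) is 8 B_24 / 24!.
Computing: B_24 = -236364091/2730, 24! = 620448401733239439360000, giving
8 * -236364091/2730 / 620448401733239439360000 = -236364091/211728017091467958681600000.

-236364091/211728017091467958681600000


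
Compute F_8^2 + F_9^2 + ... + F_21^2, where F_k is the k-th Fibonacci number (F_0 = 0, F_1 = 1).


There is a standard identity sum_{k=0}^{N} F_k^2 = F_N * F_{N+1} (proved inductively from the telescoping relation F_k^2 = F_k F_{k+1} - F_{k-1} F_k). Then
sum_{k=8}^{21} F_k^2 = F_21 F_22 - F_7 F_8.
Computing: F_21 = 10946, F_22 = 17711, F_7 = 13, F_8 = 21.
Sum = 10946 * 17711 - 13 * 21 = 193864333.

193864333
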